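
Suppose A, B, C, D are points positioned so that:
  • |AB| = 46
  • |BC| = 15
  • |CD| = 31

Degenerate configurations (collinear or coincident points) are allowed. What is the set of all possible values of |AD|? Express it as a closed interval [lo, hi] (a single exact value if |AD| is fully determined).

|AB| ∈ {46}
|BC| ∈ {15}
|CD| ∈ {31}
|AC| ∈ [31, 61]
|BD| ∈ [16, 46]
|AD| ∈ [0, 92]

|AD| ∈ [0, 92]  (≈ [0.0000, 92.0000])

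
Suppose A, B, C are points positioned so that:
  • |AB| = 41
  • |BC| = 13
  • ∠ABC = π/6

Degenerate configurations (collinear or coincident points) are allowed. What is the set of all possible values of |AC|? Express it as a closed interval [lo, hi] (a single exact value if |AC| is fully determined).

|AB| ∈ {41}
|BC| ∈ {13}
|AC| ∈ {√(1850 - 533·√(3))}

|AC| = √(1850 - 533·√(3))  (≈ 30.4437)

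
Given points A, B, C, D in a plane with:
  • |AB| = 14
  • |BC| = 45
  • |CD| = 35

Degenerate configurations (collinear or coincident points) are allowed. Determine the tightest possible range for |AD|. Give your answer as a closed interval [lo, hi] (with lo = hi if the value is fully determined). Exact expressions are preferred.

|AB| ∈ {14}
|BC| ∈ {45}
|CD| ∈ {35}
|AC| ∈ [31, 59]
|BD| ∈ [10, 80]
|AD| ∈ [0, 94]

|AD| ∈ [0, 94]  (≈ [0.0000, 94.0000])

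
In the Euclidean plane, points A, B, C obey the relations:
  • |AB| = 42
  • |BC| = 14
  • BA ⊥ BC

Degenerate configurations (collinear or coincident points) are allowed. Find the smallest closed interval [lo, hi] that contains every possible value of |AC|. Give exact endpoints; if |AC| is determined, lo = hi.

|AB| ∈ {42}
|BC| ∈ {14}
|AC| ∈ {14·√(10)}

|AC| = 14·√(10)  (≈ 44.2719)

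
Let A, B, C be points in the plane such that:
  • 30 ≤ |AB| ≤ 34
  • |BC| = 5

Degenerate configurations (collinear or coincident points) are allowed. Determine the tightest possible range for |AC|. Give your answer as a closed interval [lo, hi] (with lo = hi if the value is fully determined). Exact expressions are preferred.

|AB| ∈ [30, 34]
|BC| ∈ {5}
|AC| ∈ [25, 39]

|AC| ∈ [25, 39]  (≈ [25.0000, 39.0000])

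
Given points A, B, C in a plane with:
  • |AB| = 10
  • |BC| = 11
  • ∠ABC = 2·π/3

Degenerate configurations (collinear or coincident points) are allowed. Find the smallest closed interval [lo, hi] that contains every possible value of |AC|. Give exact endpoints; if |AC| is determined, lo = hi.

|AC| = √(331)  (≈ 18.1934)

|AB| ∈ {10}
|BC| ∈ {11}
|AC| ∈ {√(331)}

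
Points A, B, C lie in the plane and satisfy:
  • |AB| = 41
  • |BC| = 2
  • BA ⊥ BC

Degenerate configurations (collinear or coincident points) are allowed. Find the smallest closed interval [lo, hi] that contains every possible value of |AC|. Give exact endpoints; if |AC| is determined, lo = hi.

|AC| = √(1685)  (≈ 41.0488)

|AB| ∈ {41}
|BC| ∈ {2}
|AC| ∈ {√(1685)}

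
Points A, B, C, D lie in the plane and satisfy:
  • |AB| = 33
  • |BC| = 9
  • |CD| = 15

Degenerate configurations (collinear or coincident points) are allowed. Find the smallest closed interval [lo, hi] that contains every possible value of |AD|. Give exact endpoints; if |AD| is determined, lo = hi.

|AB| ∈ {33}
|BC| ∈ {9}
|CD| ∈ {15}
|AC| ∈ [24, 42]
|BD| ∈ [6, 24]
|AD| ∈ [9, 57]

|AD| ∈ [9, 57]  (≈ [9.0000, 57.0000])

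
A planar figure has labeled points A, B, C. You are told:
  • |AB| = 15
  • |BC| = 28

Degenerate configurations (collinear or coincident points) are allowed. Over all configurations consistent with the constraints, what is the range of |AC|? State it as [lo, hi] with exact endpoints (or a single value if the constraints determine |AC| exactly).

|AB| ∈ {15}
|BC| ∈ {28}
|AC| ∈ [13, 43]

|AC| ∈ [13, 43]  (≈ [13.0000, 43.0000])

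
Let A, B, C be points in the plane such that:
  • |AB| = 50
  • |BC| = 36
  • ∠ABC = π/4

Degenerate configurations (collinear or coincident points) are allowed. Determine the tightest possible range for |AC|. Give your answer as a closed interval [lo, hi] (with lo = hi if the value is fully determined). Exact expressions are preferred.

|AB| ∈ {50}
|BC| ∈ {36}
|AC| ∈ {2·√(949 - 450·√(2))}

|AC| = 2·√(949 - 450·√(2))  (≈ 35.3612)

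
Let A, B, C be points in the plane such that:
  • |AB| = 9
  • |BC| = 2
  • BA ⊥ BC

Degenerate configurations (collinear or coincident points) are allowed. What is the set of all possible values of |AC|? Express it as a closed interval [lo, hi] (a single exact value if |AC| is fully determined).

|AC| = √(85)  (≈ 9.2195)

|AB| ∈ {9}
|BC| ∈ {2}
|AC| ∈ {√(85)}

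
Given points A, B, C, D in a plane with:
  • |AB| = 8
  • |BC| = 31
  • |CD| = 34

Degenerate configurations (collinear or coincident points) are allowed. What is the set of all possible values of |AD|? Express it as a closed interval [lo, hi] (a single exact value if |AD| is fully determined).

|AD| ∈ [0, 73]  (≈ [0.0000, 73.0000])

|AB| ∈ {8}
|BC| ∈ {31}
|CD| ∈ {34}
|AC| ∈ [23, 39]
|BD| ∈ [3, 65]
|AD| ∈ [0, 73]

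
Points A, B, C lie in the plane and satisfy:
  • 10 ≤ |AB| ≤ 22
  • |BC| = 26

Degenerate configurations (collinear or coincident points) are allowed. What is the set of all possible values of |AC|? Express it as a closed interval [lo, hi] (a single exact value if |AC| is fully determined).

|AB| ∈ [10, 22]
|BC| ∈ {26}
|AC| ∈ [4, 48]

|AC| ∈ [4, 48]  (≈ [4.0000, 48.0000])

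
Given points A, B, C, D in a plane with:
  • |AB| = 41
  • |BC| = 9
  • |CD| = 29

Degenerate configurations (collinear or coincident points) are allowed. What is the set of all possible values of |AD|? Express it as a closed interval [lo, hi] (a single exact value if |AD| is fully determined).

|AB| ∈ {41}
|BC| ∈ {9}
|CD| ∈ {29}
|AC| ∈ [32, 50]
|BD| ∈ [20, 38]
|AD| ∈ [3, 79]

|AD| ∈ [3, 79]  (≈ [3.0000, 79.0000])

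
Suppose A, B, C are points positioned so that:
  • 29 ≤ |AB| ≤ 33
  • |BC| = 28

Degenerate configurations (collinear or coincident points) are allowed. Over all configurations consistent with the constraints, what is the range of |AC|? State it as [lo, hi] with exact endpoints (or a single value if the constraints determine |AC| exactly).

|AC| ∈ [1, 61]  (≈ [1.0000, 61.0000])

|AB| ∈ [29, 33]
|BC| ∈ {28}
|AC| ∈ [1, 61]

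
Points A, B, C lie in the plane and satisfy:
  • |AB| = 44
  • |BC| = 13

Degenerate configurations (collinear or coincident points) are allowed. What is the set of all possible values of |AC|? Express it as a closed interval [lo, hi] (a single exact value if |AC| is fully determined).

|AB| ∈ {44}
|BC| ∈ {13}
|AC| ∈ [31, 57]

|AC| ∈ [31, 57]  (≈ [31.0000, 57.0000])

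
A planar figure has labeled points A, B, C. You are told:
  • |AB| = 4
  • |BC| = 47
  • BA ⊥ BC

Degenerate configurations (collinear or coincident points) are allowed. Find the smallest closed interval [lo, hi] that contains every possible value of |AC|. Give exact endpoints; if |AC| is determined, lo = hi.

|AB| ∈ {4}
|BC| ∈ {47}
|AC| ∈ {5·√(89)}

|AC| = 5·√(89)  (≈ 47.1699)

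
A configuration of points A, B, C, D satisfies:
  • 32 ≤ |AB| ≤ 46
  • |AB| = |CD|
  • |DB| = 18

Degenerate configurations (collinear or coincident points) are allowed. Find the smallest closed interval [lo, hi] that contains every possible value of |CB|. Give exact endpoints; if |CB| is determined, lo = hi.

|AB| ∈ [32, 46]
|BD| ∈ {18}
|CD| ∈ [32, 46]
|AD| ∈ [14, 64]
|BC| ∈ [14, 64]
|AC| ∈ [0, 110]

|CB| ∈ [14, 64]  (≈ [14.0000, 64.0000])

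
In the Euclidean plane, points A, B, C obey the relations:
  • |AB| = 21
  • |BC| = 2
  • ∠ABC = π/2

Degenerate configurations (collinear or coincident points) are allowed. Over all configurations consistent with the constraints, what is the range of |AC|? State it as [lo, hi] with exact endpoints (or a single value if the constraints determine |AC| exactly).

|AC| = √(445)  (≈ 21.0950)

|AB| ∈ {21}
|BC| ∈ {2}
|AC| ∈ {√(445)}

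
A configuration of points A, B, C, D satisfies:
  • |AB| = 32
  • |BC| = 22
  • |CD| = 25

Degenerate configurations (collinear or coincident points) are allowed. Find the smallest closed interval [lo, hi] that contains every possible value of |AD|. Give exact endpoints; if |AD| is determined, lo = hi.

|AB| ∈ {32}
|BC| ∈ {22}
|CD| ∈ {25}
|AC| ∈ [10, 54]
|BD| ∈ [3, 47]
|AD| ∈ [0, 79]

|AD| ∈ [0, 79]  (≈ [0.0000, 79.0000])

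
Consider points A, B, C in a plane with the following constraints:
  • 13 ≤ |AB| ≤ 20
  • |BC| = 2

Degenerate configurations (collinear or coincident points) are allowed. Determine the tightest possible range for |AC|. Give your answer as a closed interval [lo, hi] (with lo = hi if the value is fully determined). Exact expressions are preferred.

|AB| ∈ [13, 20]
|BC| ∈ {2}
|AC| ∈ [11, 22]

|AC| ∈ [11, 22]  (≈ [11.0000, 22.0000])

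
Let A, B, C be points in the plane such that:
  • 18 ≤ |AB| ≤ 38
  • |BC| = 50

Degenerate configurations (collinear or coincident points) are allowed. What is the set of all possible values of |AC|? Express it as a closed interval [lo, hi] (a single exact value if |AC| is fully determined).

|AC| ∈ [12, 88]  (≈ [12.0000, 88.0000])

|AB| ∈ [18, 38]
|BC| ∈ {50}
|AC| ∈ [12, 88]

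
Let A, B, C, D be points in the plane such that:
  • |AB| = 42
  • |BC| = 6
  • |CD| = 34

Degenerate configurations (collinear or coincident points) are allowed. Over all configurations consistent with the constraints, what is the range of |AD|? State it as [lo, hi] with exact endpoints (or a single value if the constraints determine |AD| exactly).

|AD| ∈ [2, 82]  (≈ [2.0000, 82.0000])

|AB| ∈ {42}
|BC| ∈ {6}
|CD| ∈ {34}
|AC| ∈ [36, 48]
|BD| ∈ [28, 40]
|AD| ∈ [2, 82]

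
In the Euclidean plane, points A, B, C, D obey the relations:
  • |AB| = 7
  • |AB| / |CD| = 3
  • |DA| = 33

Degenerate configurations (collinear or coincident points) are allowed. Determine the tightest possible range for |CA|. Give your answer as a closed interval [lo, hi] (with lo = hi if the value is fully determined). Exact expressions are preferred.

|CA| ∈ [92/3, 106/3]  (≈ [30.6667, 35.3333])

|AB| ∈ {7}
|AD| ∈ {33}
|CD| ∈ {7/3}
|BD| ∈ [26, 40]
|AC| ∈ [92/3, 106/3]
|BC| ∈ [71/3, 127/3]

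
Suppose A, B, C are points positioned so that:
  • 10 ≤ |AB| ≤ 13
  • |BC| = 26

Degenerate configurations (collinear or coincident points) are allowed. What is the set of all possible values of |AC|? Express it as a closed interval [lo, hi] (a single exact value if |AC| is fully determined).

|AB| ∈ [10, 13]
|BC| ∈ {26}
|AC| ∈ [13, 39]

|AC| ∈ [13, 39]  (≈ [13.0000, 39.0000])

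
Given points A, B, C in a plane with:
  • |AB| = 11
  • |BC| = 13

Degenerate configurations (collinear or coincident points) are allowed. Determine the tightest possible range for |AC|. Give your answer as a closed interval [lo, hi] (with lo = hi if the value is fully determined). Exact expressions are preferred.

|AC| ∈ [2, 24]  (≈ [2.0000, 24.0000])

|AB| ∈ {11}
|BC| ∈ {13}
|AC| ∈ [2, 24]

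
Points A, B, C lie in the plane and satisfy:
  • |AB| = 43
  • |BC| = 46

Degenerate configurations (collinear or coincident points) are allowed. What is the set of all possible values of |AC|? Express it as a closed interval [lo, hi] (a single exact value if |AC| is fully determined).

|AC| ∈ [3, 89]  (≈ [3.0000, 89.0000])

|AB| ∈ {43}
|BC| ∈ {46}
|AC| ∈ [3, 89]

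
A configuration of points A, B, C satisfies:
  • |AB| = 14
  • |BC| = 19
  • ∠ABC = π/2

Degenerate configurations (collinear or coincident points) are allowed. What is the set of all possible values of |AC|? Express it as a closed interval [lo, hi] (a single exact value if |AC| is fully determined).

|AB| ∈ {14}
|BC| ∈ {19}
|AC| ∈ {√(557)}

|AC| = √(557)  (≈ 23.6008)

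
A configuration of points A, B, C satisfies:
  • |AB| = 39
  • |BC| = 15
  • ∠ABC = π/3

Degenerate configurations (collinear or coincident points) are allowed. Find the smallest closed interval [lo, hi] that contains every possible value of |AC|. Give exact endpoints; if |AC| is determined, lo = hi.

|AB| ∈ {39}
|BC| ∈ {15}
|AC| ∈ {3·√(129)}

|AC| = 3·√(129)  (≈ 34.0735)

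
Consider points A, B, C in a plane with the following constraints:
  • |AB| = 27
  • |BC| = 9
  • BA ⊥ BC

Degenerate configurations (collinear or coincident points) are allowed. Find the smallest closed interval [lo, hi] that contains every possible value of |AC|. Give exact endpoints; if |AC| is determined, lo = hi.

|AB| ∈ {27}
|BC| ∈ {9}
|AC| ∈ {9·√(10)}

|AC| = 9·√(10)  (≈ 28.4605)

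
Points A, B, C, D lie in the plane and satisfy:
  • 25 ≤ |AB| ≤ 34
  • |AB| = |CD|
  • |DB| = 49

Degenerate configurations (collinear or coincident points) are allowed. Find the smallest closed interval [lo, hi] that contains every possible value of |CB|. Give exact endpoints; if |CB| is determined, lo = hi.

|CB| ∈ [15, 83]  (≈ [15.0000, 83.0000])

|AB| ∈ [25, 34]
|BD| ∈ {49}
|CD| ∈ [25, 34]
|AD| ∈ [15, 83]
|BC| ∈ [15, 83]
|AC| ∈ [0, 117]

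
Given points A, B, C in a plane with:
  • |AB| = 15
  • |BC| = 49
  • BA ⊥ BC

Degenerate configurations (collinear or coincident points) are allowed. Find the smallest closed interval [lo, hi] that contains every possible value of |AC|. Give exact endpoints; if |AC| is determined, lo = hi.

|AC| = √(2626)  (≈ 51.2445)

|AB| ∈ {15}
|BC| ∈ {49}
|AC| ∈ {√(2626)}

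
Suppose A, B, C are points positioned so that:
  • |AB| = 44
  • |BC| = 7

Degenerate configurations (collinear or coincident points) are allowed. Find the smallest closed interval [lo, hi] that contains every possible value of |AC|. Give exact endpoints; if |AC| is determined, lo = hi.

|AB| ∈ {44}
|BC| ∈ {7}
|AC| ∈ [37, 51]

|AC| ∈ [37, 51]  (≈ [37.0000, 51.0000])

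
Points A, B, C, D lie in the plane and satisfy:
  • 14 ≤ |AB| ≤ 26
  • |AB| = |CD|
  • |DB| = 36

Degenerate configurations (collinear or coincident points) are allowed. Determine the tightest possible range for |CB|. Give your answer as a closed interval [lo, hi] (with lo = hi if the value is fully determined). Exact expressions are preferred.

|AB| ∈ [14, 26]
|BD| ∈ {36}
|CD| ∈ [14, 26]
|AD| ∈ [10, 62]
|BC| ∈ [10, 62]
|AC| ∈ [0, 88]

|CB| ∈ [10, 62]  (≈ [10.0000, 62.0000])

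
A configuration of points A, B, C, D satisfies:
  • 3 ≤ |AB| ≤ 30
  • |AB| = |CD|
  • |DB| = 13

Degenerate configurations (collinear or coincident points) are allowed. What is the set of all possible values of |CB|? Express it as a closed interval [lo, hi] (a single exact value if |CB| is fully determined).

|CB| ∈ [0, 43]  (≈ [0.0000, 43.0000])

|AB| ∈ [3, 30]
|BD| ∈ {13}
|CD| ∈ [3, 30]
|AD| ∈ [0, 43]
|BC| ∈ [0, 43]
|AC| ∈ [0, 73]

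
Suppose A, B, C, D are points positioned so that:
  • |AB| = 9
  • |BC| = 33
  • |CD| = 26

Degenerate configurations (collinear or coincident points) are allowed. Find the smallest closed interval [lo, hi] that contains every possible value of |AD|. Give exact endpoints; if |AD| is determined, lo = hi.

|AB| ∈ {9}
|BC| ∈ {33}
|CD| ∈ {26}
|AC| ∈ [24, 42]
|BD| ∈ [7, 59]
|AD| ∈ [0, 68]

|AD| ∈ [0, 68]  (≈ [0.0000, 68.0000])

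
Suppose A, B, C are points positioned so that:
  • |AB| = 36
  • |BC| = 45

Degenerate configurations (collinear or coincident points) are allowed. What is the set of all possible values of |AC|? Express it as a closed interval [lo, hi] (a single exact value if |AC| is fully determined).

|AC| ∈ [9, 81]  (≈ [9.0000, 81.0000])

|AB| ∈ {36}
|BC| ∈ {45}
|AC| ∈ [9, 81]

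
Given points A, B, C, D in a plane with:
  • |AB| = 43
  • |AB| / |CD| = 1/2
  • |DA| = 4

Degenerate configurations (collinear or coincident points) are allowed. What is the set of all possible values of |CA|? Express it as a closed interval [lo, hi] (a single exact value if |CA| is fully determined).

|CA| ∈ [82, 90]  (≈ [82.0000, 90.0000])

|AB| ∈ {43}
|AD| ∈ {4}
|CD| ∈ {86}
|BD| ∈ [39, 47]
|AC| ∈ [82, 90]
|BC| ∈ [39, 133]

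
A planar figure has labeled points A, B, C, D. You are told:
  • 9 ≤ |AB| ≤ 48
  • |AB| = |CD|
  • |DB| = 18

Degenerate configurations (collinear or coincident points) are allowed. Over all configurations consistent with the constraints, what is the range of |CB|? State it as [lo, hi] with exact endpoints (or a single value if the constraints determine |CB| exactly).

|AB| ∈ [9, 48]
|BD| ∈ {18}
|CD| ∈ [9, 48]
|AD| ∈ [0, 66]
|BC| ∈ [0, 66]
|AC| ∈ [0, 114]

|CB| ∈ [0, 66]  (≈ [0.0000, 66.0000])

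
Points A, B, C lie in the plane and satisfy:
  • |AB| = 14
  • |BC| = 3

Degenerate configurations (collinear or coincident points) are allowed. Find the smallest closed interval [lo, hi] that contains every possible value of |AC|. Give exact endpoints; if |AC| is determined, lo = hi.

|AB| ∈ {14}
|BC| ∈ {3}
|AC| ∈ [11, 17]

|AC| ∈ [11, 17]  (≈ [11.0000, 17.0000])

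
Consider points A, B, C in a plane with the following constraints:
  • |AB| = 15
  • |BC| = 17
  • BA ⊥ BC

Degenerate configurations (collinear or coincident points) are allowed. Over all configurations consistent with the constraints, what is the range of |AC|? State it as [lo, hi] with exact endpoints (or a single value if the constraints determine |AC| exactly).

|AB| ∈ {15}
|BC| ∈ {17}
|AC| ∈ {√(514)}

|AC| = √(514)  (≈ 22.6716)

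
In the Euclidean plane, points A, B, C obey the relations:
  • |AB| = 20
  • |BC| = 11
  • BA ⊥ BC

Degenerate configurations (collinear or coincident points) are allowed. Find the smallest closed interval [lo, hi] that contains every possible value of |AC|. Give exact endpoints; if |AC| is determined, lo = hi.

|AC| = √(521)  (≈ 22.8254)

|AB| ∈ {20}
|BC| ∈ {11}
|AC| ∈ {√(521)}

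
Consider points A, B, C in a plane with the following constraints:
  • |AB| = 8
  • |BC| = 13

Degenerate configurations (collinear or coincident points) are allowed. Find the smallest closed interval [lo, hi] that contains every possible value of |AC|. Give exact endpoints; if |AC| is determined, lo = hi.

|AB| ∈ {8}
|BC| ∈ {13}
|AC| ∈ [5, 21]

|AC| ∈ [5, 21]  (≈ [5.0000, 21.0000])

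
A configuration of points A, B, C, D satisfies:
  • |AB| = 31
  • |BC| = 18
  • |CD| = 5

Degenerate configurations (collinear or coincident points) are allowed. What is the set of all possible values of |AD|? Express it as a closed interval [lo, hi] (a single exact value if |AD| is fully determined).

|AB| ∈ {31}
|BC| ∈ {18}
|CD| ∈ {5}
|AC| ∈ [13, 49]
|BD| ∈ [13, 23]
|AD| ∈ [8, 54]

|AD| ∈ [8, 54]  (≈ [8.0000, 54.0000])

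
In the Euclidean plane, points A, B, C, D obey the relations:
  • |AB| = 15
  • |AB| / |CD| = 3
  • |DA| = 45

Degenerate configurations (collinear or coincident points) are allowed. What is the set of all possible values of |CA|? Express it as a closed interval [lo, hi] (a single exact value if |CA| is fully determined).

|CA| ∈ [40, 50]  (≈ [40.0000, 50.0000])

|AB| ∈ {15}
|AD| ∈ {45}
|CD| ∈ {5}
|BD| ∈ [30, 60]
|AC| ∈ [40, 50]
|BC| ∈ [25, 65]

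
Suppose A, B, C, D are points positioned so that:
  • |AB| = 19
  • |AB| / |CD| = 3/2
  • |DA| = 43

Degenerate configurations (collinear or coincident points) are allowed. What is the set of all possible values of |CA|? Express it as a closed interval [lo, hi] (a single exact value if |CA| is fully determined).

|AB| ∈ {19}
|AD| ∈ {43}
|CD| ∈ {38/3}
|BD| ∈ [24, 62]
|AC| ∈ [91/3, 167/3]
|BC| ∈ [34/3, 224/3]

|CA| ∈ [91/3, 167/3]  (≈ [30.3333, 55.6667])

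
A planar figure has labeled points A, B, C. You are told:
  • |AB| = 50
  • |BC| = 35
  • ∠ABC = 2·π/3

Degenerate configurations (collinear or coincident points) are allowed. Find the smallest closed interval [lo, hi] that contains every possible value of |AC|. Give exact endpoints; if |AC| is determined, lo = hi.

|AC| = 5·√(219)  (≈ 73.9932)

|AB| ∈ {50}
|BC| ∈ {35}
|AC| ∈ {5·√(219)}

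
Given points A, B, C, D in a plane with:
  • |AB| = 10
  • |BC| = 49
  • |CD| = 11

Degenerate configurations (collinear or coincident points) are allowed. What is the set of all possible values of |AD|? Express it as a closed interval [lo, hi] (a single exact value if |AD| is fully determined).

|AD| ∈ [28, 70]  (≈ [28.0000, 70.0000])

|AB| ∈ {10}
|BC| ∈ {49}
|CD| ∈ {11}
|AC| ∈ [39, 59]
|BD| ∈ [38, 60]
|AD| ∈ [28, 70]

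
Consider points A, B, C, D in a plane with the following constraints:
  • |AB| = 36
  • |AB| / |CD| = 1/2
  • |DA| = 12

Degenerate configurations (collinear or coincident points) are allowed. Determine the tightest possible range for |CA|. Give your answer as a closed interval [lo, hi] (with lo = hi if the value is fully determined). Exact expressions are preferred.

|AB| ∈ {36}
|AD| ∈ {12}
|CD| ∈ {72}
|BD| ∈ [24, 48]
|AC| ∈ [60, 84]
|BC| ∈ [24, 120]

|CA| ∈ [60, 84]  (≈ [60.0000, 84.0000])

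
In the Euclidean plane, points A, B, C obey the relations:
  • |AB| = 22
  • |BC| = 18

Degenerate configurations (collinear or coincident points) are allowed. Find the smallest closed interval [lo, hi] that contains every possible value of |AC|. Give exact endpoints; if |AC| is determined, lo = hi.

|AB| ∈ {22}
|BC| ∈ {18}
|AC| ∈ [4, 40]

|AC| ∈ [4, 40]  (≈ [4.0000, 40.0000])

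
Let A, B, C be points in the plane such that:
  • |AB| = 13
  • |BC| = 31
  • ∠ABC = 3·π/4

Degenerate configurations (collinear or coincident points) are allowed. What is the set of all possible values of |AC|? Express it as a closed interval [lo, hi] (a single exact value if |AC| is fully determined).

|AC| = √(403·√(2) + 1130)  (≈ 41.2302)

|AB| ∈ {13}
|BC| ∈ {31}
|AC| ∈ {√(403·√(2) + 1130)}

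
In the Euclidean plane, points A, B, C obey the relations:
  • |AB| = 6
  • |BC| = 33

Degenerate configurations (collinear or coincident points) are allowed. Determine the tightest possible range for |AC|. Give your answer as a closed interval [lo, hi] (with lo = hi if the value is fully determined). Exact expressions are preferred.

|AC| ∈ [27, 39]  (≈ [27.0000, 39.0000])

|AB| ∈ {6}
|BC| ∈ {33}
|AC| ∈ [27, 39]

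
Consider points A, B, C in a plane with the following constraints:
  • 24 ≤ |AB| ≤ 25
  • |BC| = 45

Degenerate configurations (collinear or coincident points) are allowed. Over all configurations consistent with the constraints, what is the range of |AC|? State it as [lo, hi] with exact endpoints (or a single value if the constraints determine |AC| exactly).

|AB| ∈ [24, 25]
|BC| ∈ {45}
|AC| ∈ [20, 70]

|AC| ∈ [20, 70]  (≈ [20.0000, 70.0000])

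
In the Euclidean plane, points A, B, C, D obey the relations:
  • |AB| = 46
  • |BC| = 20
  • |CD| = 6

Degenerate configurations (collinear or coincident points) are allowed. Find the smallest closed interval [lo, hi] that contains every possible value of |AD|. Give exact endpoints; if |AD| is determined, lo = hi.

|AB| ∈ {46}
|BC| ∈ {20}
|CD| ∈ {6}
|AC| ∈ [26, 66]
|BD| ∈ [14, 26]
|AD| ∈ [20, 72]

|AD| ∈ [20, 72]  (≈ [20.0000, 72.0000])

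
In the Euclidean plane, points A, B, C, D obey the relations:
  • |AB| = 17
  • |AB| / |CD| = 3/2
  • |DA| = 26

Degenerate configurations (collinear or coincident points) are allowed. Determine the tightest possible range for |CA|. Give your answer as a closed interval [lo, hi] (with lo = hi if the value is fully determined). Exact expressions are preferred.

|AB| ∈ {17}
|AD| ∈ {26}
|CD| ∈ {34/3}
|BD| ∈ [9, 43]
|AC| ∈ [44/3, 112/3]
|BC| ∈ [0, 163/3]

|CA| ∈ [44/3, 112/3]  (≈ [14.6667, 37.3333])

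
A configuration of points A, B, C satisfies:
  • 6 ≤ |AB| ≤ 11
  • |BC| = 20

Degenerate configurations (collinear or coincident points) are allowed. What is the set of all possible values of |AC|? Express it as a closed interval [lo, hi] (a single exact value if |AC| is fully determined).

|AC| ∈ [9, 31]  (≈ [9.0000, 31.0000])

|AB| ∈ [6, 11]
|BC| ∈ {20}
|AC| ∈ [9, 31]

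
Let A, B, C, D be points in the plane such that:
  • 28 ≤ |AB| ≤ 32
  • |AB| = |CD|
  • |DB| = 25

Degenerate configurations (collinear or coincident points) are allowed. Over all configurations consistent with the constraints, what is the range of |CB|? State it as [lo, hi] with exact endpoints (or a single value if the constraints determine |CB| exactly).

|AB| ∈ [28, 32]
|BD| ∈ {25}
|CD| ∈ [28, 32]
|AD| ∈ [3, 57]
|BC| ∈ [3, 57]
|AC| ∈ [0, 89]

|CB| ∈ [3, 57]  (≈ [3.0000, 57.0000])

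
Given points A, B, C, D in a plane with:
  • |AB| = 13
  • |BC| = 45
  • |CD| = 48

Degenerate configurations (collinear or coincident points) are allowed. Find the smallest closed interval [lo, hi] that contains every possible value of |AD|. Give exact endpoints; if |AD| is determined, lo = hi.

|AB| ∈ {13}
|BC| ∈ {45}
|CD| ∈ {48}
|AC| ∈ [32, 58]
|BD| ∈ [3, 93]
|AD| ∈ [0, 106]

|AD| ∈ [0, 106]  (≈ [0.0000, 106.0000])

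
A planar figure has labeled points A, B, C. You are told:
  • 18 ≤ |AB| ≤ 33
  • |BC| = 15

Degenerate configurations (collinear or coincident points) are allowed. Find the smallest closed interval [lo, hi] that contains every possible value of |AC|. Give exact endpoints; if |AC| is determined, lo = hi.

|AC| ∈ [3, 48]  (≈ [3.0000, 48.0000])

|AB| ∈ [18, 33]
|BC| ∈ {15}
|AC| ∈ [3, 48]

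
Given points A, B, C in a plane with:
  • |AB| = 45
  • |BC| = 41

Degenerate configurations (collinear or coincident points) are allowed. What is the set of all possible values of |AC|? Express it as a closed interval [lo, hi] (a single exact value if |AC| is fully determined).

|AC| ∈ [4, 86]  (≈ [4.0000, 86.0000])

|AB| ∈ {45}
|BC| ∈ {41}
|AC| ∈ [4, 86]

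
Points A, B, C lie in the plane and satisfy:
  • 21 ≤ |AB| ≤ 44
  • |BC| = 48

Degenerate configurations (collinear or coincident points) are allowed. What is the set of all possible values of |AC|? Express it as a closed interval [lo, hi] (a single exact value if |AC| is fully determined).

|AB| ∈ [21, 44]
|BC| ∈ {48}
|AC| ∈ [4, 92]

|AC| ∈ [4, 92]  (≈ [4.0000, 92.0000])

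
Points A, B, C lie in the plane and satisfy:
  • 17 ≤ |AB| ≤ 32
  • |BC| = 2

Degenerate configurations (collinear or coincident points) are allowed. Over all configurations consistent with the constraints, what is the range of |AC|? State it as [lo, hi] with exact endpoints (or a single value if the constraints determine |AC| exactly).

|AB| ∈ [17, 32]
|BC| ∈ {2}
|AC| ∈ [15, 34]

|AC| ∈ [15, 34]  (≈ [15.0000, 34.0000])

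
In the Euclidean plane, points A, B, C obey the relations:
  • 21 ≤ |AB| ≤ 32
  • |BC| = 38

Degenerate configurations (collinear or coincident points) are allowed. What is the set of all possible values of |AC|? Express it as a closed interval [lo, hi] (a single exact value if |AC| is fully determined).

|AB| ∈ [21, 32]
|BC| ∈ {38}
|AC| ∈ [6, 70]

|AC| ∈ [6, 70]  (≈ [6.0000, 70.0000])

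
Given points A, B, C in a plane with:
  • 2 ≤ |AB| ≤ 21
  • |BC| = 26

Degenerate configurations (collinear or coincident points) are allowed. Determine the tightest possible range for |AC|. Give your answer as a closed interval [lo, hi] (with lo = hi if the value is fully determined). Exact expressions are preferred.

|AC| ∈ [5, 47]  (≈ [5.0000, 47.0000])

|AB| ∈ [2, 21]
|BC| ∈ {26}
|AC| ∈ [5, 47]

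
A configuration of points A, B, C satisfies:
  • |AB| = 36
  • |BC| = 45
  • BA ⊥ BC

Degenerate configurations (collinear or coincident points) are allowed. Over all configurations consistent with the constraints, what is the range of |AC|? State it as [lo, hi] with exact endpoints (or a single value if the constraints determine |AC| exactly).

|AB| ∈ {36}
|BC| ∈ {45}
|AC| ∈ {9·√(41)}

|AC| = 9·√(41)  (≈ 57.6281)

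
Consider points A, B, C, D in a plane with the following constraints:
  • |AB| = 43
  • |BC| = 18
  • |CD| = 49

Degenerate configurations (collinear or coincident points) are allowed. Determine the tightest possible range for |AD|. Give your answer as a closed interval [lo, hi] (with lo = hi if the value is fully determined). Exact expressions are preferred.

|AB| ∈ {43}
|BC| ∈ {18}
|CD| ∈ {49}
|AC| ∈ [25, 61]
|BD| ∈ [31, 67]
|AD| ∈ [0, 110]

|AD| ∈ [0, 110]  (≈ [0.0000, 110.0000])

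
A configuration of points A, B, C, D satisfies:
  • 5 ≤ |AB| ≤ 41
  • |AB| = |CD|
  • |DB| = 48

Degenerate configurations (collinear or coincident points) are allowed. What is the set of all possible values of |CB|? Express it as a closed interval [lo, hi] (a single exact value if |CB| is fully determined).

|CB| ∈ [7, 89]  (≈ [7.0000, 89.0000])

|AB| ∈ [5, 41]
|BD| ∈ {48}
|CD| ∈ [5, 41]
|AD| ∈ [7, 89]
|BC| ∈ [7, 89]
|AC| ∈ [0, 130]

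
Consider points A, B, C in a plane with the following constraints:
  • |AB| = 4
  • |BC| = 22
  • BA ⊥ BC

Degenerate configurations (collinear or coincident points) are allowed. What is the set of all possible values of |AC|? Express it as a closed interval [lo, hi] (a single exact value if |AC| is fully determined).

|AC| = 10·√(5)  (≈ 22.3607)

|AB| ∈ {4}
|BC| ∈ {22}
|AC| ∈ {10·√(5)}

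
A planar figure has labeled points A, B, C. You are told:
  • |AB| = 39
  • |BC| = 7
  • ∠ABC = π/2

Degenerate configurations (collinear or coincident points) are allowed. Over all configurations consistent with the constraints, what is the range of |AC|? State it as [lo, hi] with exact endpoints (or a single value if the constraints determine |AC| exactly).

|AB| ∈ {39}
|BC| ∈ {7}
|AC| ∈ {√(1570)}

|AC| = √(1570)  (≈ 39.6232)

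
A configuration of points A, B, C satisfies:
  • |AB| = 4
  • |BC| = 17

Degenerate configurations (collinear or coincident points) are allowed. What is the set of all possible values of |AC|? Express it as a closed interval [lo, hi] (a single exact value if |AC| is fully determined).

|AC| ∈ [13, 21]  (≈ [13.0000, 21.0000])

|AB| ∈ {4}
|BC| ∈ {17}
|AC| ∈ [13, 21]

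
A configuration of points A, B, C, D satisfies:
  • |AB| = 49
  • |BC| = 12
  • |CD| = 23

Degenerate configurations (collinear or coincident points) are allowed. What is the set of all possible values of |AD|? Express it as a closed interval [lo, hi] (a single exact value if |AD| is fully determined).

|AB| ∈ {49}
|BC| ∈ {12}
|CD| ∈ {23}
|AC| ∈ [37, 61]
|BD| ∈ [11, 35]
|AD| ∈ [14, 84]

|AD| ∈ [14, 84]  (≈ [14.0000, 84.0000])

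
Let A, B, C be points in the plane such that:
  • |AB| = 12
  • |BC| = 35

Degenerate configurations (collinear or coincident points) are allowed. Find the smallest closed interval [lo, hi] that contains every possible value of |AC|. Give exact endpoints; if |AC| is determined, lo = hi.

|AB| ∈ {12}
|BC| ∈ {35}
|AC| ∈ [23, 47]

|AC| ∈ [23, 47]  (≈ [23.0000, 47.0000])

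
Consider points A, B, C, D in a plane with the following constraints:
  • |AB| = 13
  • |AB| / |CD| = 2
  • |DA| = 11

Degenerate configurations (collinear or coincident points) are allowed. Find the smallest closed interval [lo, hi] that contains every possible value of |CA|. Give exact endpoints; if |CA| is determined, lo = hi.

|AB| ∈ {13}
|AD| ∈ {11}
|CD| ∈ {13/2}
|BD| ∈ [2, 24]
|AC| ∈ [9/2, 35/2]
|BC| ∈ [0, 61/2]

|CA| ∈ [9/2, 35/2]  (≈ [4.5000, 17.5000])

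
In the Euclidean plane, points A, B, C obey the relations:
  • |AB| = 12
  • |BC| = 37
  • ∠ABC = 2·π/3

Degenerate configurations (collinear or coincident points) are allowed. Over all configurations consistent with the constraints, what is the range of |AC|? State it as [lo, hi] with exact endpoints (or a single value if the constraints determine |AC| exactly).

|AB| ∈ {12}
|BC| ∈ {37}
|AC| ∈ {√(1957)}

|AC| = √(1957)  (≈ 44.2380)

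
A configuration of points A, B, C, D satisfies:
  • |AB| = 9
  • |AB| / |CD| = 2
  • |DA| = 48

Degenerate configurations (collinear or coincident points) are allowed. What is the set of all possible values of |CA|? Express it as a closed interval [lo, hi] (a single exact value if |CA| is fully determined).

|CA| ∈ [87/2, 105/2]  (≈ [43.5000, 52.5000])

|AB| ∈ {9}
|AD| ∈ {48}
|CD| ∈ {9/2}
|BD| ∈ [39, 57]
|AC| ∈ [87/2, 105/2]
|BC| ∈ [69/2, 123/2]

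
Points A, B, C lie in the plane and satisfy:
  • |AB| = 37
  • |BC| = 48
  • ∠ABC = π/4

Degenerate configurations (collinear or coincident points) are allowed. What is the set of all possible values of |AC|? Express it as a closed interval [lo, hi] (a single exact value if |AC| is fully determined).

|AB| ∈ {37}
|BC| ∈ {48}
|AC| ∈ {√(3673 - 1776·√(2))}

|AC| = √(3673 - 1776·√(2))  (≈ 34.0787)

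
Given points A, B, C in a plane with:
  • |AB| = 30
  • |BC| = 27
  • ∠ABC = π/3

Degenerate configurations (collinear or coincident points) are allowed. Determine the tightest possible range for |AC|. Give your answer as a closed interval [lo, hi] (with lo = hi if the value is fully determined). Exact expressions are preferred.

|AC| = 3·√(91)  (≈ 28.6182)

|AB| ∈ {30}
|BC| ∈ {27}
|AC| ∈ {3·√(91)}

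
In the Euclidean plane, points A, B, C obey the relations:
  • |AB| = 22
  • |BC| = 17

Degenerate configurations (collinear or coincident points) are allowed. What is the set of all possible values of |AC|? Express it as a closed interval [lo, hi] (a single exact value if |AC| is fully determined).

|AB| ∈ {22}
|BC| ∈ {17}
|AC| ∈ [5, 39]

|AC| ∈ [5, 39]  (≈ [5.0000, 39.0000])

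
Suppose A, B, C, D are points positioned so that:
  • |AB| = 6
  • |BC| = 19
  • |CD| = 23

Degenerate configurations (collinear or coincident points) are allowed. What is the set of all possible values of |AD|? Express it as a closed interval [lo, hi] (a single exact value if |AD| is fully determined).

|AD| ∈ [0, 48]  (≈ [0.0000, 48.0000])

|AB| ∈ {6}
|BC| ∈ {19}
|CD| ∈ {23}
|AC| ∈ [13, 25]
|BD| ∈ [4, 42]
|AD| ∈ [0, 48]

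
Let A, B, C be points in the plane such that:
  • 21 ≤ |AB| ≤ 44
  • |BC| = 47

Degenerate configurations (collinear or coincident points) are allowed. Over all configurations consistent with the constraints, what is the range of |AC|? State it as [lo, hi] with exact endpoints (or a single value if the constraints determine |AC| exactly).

|AC| ∈ [3, 91]  (≈ [3.0000, 91.0000])

|AB| ∈ [21, 44]
|BC| ∈ {47}
|AC| ∈ [3, 91]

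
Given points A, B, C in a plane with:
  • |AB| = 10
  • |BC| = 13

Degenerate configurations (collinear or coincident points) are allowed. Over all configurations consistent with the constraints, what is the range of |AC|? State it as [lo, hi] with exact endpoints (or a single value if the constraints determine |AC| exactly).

|AB| ∈ {10}
|BC| ∈ {13}
|AC| ∈ [3, 23]

|AC| ∈ [3, 23]  (≈ [3.0000, 23.0000])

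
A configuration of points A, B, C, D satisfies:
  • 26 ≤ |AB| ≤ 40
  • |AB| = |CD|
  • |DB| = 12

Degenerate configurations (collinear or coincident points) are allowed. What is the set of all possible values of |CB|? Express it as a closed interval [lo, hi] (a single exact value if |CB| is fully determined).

|AB| ∈ [26, 40]
|BD| ∈ {12}
|CD| ∈ [26, 40]
|AD| ∈ [14, 52]
|BC| ∈ [14, 52]
|AC| ∈ [0, 92]

|CB| ∈ [14, 52]  (≈ [14.0000, 52.0000])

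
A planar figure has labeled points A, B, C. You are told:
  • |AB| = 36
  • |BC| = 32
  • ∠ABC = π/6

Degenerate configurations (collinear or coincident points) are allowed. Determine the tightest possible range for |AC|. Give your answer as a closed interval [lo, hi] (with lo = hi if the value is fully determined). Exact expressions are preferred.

|AC| = 4·√(145 - 72·√(3))  (≈ 18.0188)

|AB| ∈ {36}
|BC| ∈ {32}
|AC| ∈ {4·√(145 - 72·√(3))}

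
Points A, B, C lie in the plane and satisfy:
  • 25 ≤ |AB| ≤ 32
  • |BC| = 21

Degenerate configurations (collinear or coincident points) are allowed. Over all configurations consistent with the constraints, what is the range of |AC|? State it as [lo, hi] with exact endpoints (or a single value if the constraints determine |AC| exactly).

|AC| ∈ [4, 53]  (≈ [4.0000, 53.0000])

|AB| ∈ [25, 32]
|BC| ∈ {21}
|AC| ∈ [4, 53]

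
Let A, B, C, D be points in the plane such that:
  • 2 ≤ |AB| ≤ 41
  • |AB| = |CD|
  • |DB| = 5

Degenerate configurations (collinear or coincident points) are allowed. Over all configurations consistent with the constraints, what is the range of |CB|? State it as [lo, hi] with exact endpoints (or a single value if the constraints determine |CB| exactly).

|CB| ∈ [0, 46]  (≈ [0.0000, 46.0000])

|AB| ∈ [2, 41]
|BD| ∈ {5}
|CD| ∈ [2, 41]
|AD| ∈ [0, 46]
|BC| ∈ [0, 46]
|AC| ∈ [0, 87]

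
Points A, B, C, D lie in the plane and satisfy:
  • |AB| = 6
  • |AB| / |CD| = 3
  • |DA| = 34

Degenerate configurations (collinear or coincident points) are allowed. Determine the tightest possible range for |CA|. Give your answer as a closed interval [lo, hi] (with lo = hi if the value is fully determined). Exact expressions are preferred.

|CA| ∈ [32, 36]  (≈ [32.0000, 36.0000])

|AB| ∈ {6}
|AD| ∈ {34}
|CD| ∈ {2}
|BD| ∈ [28, 40]
|AC| ∈ [32, 36]
|BC| ∈ [26, 42]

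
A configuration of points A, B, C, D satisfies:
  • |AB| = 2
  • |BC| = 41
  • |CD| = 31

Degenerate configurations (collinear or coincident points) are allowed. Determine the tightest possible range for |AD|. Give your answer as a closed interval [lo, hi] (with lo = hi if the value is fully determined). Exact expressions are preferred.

|AD| ∈ [8, 74]  (≈ [8.0000, 74.0000])

|AB| ∈ {2}
|BC| ∈ {41}
|CD| ∈ {31}
|AC| ∈ [39, 43]
|BD| ∈ [10, 72]
|AD| ∈ [8, 74]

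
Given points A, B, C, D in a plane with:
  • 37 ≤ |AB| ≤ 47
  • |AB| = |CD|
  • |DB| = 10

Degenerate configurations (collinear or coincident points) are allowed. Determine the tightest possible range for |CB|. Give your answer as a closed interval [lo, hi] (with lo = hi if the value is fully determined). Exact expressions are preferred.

|AB| ∈ [37, 47]
|BD| ∈ {10}
|CD| ∈ [37, 47]
|AD| ∈ [27, 57]
|BC| ∈ [27, 57]
|AC| ∈ [0, 104]

|CB| ∈ [27, 57]  (≈ [27.0000, 57.0000])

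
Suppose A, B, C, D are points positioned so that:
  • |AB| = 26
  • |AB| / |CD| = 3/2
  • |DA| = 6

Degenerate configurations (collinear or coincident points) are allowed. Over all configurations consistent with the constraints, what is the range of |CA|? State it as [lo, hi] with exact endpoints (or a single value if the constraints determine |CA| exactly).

|AB| ∈ {26}
|AD| ∈ {6}
|CD| ∈ {52/3}
|BD| ∈ [20, 32]
|AC| ∈ [34/3, 70/3]
|BC| ∈ [8/3, 148/3]

|CA| ∈ [34/3, 70/3]  (≈ [11.3333, 23.3333])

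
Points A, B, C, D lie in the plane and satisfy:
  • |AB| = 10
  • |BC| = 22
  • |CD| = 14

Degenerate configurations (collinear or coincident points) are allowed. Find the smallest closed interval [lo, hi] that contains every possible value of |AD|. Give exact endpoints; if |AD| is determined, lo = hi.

|AB| ∈ {10}
|BC| ∈ {22}
|CD| ∈ {14}
|AC| ∈ [12, 32]
|BD| ∈ [8, 36]
|AD| ∈ [0, 46]

|AD| ∈ [0, 46]  (≈ [0.0000, 46.0000])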